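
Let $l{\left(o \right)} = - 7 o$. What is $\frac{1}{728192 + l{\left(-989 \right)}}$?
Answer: $\frac{1}{735115} \approx 1.3603 \cdot 10^{-6}$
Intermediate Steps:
$\frac{1}{728192 + l{\left(-989 \right)}} = \frac{1}{728192 - -6923} = \frac{1}{728192 + 6923} = \frac{1}{735115}$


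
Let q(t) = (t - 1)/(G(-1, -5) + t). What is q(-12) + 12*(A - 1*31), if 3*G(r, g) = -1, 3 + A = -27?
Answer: -27045/37 ≈ -730.95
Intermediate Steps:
A = -30 (A = -3 - 27 = -30)
G(r, g) = -⅓ (G(r, g) = (⅓)*(-1) = -⅓)
q(t) = (-1 + t)/(-⅓ + t) (q(t) = (t - 1)/(-⅓ + t) = (-1 + t)/(-⅓ + t))
q(-12) + 12*(A - 1*31) = 3*(-1 - 12)/(-1 + 3*(-12)) + 12*(-30 - 1*31) = 3*(-13)/(-1 - 36) + 12*(-30 - 31) = 3*(-13)/(-37) + 12*(-61) = 3*(-1/37)*(-13) - 732 = 39/37 - 732 = -27045/37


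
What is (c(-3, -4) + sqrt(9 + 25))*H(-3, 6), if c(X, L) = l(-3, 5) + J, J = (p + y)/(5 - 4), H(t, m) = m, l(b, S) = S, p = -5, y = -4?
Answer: -24 + 6*sqrt(34) ≈ 10.986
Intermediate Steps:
J = -9 (J = (-5 - 4)/(5 - 4) = -9/1 = -9*1 = -9)
c(X, L) = -4 (c(X, L) = 5 - 9 = -4)
(c(-3, -4) + sqrt(9 + 25))*H(-3, 6) = (-4 + sqrt(9 + 25))*6 = (-4 + sqrt(34))*6 = -24 + 6*sqrt(34)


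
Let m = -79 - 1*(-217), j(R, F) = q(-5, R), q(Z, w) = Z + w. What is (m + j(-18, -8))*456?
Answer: 52440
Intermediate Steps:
j(R, F) = -5 + R
m = 138 (m = -79 + 217 = 138)
(m + j(-18, -8))*456 = (138 + (-5 - 18))*456 = (138 - 23)*456 = 115*456 = 52440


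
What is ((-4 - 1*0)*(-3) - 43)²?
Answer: 961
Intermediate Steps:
((-4 - 1*0)*(-3) - 43)² = ((-4 + 0)*(-3) - 43)² = (-4*(-3) - 43)² = (12 - 43)² = (-31)² = 961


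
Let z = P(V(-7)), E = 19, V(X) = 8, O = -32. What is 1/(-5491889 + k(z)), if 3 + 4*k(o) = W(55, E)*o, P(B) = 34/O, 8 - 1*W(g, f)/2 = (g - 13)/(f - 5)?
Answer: -32/175740557 ≈ -1.8209e-7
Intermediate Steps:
W(g, f) = 16 - 2*(-13 + g)/(-5 + f) (W(g, f) = 16 - 2*(g - 13)/(f - 5) = 16 - 2*(-13 + g)/(-5 + f))
P(B) = -17/16 (P(B) = 34/(-32) = 34*(-1/32) = -17/16)
z = -17/16 ≈ -1.0625
k(o) = -¾ + 5*o/2 (k(o) = -¾ + ((2*(-27 - 1*55 + 8*19)/(-5 + 19))*o)/4 = -¾ + ((2*(-27 - 55 + 152)/14)*o)/4 = -¾ + ((2*(1/14)*70)*o)/4 = -¾ + (10*o)/4 = -¾ + 5*o/2)
1/(-5491889 + k(z)) = 1/(-5491889 + (-¾ + (5/2)*(-17/16))) = 1/(-5491889 + (-¾ - 85/32)) = 1/(-5491889 - 109/32) = 1/(-175740557/32) = -32/175740557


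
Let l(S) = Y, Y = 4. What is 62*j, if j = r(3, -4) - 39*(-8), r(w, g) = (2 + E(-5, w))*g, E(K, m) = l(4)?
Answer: 17856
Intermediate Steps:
l(S) = 4
E(K, m) = 4
r(w, g) = 6*g (r(w, g) = (2 + 4)*g = 6*g)
j = 288 (j = 6*(-4) - 39*(-8) = -24 + 312 = 288)
62*j = 62*288 = 17856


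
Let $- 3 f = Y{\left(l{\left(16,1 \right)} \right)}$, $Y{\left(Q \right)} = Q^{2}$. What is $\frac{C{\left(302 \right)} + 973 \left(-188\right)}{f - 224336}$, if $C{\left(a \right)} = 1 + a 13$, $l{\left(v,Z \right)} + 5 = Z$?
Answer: $\frac{536991}{673024} \approx 0.79788$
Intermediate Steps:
$l{\left(v,Z \right)} = -5 + Z$
$C{\left(a \right)} = 1 + 13 a$
$f = - \frac{16}{3}$ ($f = - \frac{\left(-5 + 1\right)^{2}}{3} = - \frac{\left(-4\right)^{2}}{3} = \left(- \frac{1}{3}\right) 16 = - \frac{16}{3} \approx -5.3333$)
$\frac{C{\left(302 \right)} + 973 \left(-188\right)}{f - 224336} = \frac{\left(1 + 13 \cdot 302\right) + 973 \left(-188\right)}{- \frac{16}{3} - 224336} = \frac{\left(1 + 3926\right) - 182924}{- \frac{673024}{3}} = \left(3927 - 182924\right) \left(- \frac{3}{673024}\right) = \left(-178997\right) \left(- \frac{3}{673024}\right) = \frac{536991}{673024}$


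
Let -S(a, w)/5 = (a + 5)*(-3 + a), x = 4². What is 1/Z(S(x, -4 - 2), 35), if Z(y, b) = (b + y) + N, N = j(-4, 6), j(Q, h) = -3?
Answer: -1/1333 ≈ -0.00075019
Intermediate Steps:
N = -3
x = 16
S(a, w) = -5*(-3 + a)*(5 + a) (S(a, w) = -5*(a + 5)*(-3 + a) = -5*(5 + a)*(-3 + a) = -5*(-3 + a)*(5 + a))
Z(y, b) = -3 + b + y (Z(y, b) = (b + y) - 3 = -3 + b + y)
1/Z(S(x, -4 - 2), 35) = 1/(-3 + 35 + (75 - 10*16 - 5*16²)) = 1/(-3 + 35 + (75 - 160 - 5*256)) = 1/(-3 + 35 + (75 - 160 - 1280)) = 1/(-3 + 35 - 1365) = 1/(-1333) = -1/1333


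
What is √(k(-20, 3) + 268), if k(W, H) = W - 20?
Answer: 2*√57 ≈ 15.100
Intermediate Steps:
k(W, H) = -20 + W
√(k(-20, 3) + 268) = √((-20 - 20) + 268) = √(-40 + 268) = √228 = 2*√57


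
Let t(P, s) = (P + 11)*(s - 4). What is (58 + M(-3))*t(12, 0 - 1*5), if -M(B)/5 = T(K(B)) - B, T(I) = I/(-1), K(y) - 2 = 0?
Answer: -10971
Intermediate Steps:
K(y) = 2 (K(y) = 2 + 0 = 2)
T(I) = -I (T(I) = I*(-1) = -I)
t(P, s) = (-4 + s)*(11 + P) (t(P, s) = (11 + P)*(-4 + s) = (-4 + s)*(11 + P))
M(B) = 10 + 5*B (M(B) = -5*(-1*2 - B) = -5*(-2 - B) = 10 + 5*B)
(58 + M(-3))*t(12, 0 - 1*5) = (58 + (10 + 5*(-3)))*(-44 - 4*12 + 11*(0 - 1*5) + 12*(0 - 1*5)) = (58 + (10 - 15))*(-44 - 48 + 11*(0 - 5) + 12*(0 - 5)) = (58 - 5)*(-44 - 48 + 11*(-5) + 12*(-5)) = 53*(-44 - 48 - 55 - 60) = 53*(-207) = -10971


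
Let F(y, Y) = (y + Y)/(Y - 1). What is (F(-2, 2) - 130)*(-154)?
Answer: 20020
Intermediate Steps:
F(y, Y) = (Y + y)/(-1 + Y)
(F(-2, 2) - 130)*(-154) = ((2 - 2)/(-1 + 2) - 130)*(-154) = (0/1 - 130)*(-154) = (1*0 - 130)*(-154) = (0 - 130)*(-154) = -130*(-154) = 20020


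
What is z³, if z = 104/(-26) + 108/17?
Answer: 64000/4913 ≈ 13.027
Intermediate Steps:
z = 40/17 (z = 104*(-1/26) + 108*(1/17) = -4 + 108/17 = 40/17 ≈ 2.3529)
z³ = (40/17)³ = 64000/4913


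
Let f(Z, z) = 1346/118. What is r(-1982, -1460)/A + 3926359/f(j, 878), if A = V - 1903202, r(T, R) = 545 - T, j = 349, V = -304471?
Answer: 511418886703142/1485763929 ≈ 3.4421e+5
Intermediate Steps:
f(Z, z) = 673/59 (f(Z, z) = 1346*(1/118) = 673/59)
A = -2207673 (A = -304471 - 1903202 = -2207673)
r(-1982, -1460)/A + 3926359/f(j, 878) = (545 - 1*(-1982))/(-2207673) + 3926359/(673/59) = (545 + 1982)*(-1/2207673) + 3926359*(59/673) = 2527*(-1/2207673) + 231655181/673 = -2527/2207673 + 231655181/673 = 511418886703142/1485763929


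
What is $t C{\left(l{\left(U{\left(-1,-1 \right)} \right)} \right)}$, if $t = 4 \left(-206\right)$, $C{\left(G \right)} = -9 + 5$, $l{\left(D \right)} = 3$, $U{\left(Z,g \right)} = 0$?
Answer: $3296$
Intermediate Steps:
$C{\left(G \right)} = -4$
$t = -824$
$t C{\left(l{\left(U{\left(-1,-1 \right)} \right)} \right)} = \left(-824\right) \left(-4\right) = 3296$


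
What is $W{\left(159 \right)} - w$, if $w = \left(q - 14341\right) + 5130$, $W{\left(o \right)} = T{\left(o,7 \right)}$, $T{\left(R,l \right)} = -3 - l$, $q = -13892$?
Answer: $23093$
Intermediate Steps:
$W{\left(o \right)} = -10$ ($W{\left(o \right)} = -3 - 7 = -10$)
$w = -23103$ ($w = \left(-13892 - 14341\right) + 5130 = -28233 + 5130 = -23103$)
$W{\left(159 \right)} - w = -10 - -23103 = -10 + 23103 = 23093$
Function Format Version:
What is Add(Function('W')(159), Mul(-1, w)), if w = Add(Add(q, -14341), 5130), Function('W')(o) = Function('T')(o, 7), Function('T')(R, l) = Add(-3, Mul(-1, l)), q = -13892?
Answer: 23093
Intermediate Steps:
Function('W')(o) = -10 (Function('W')(o) = Add(-3, Mul(-1, 7)) = Add(-3, -7) = -10)
w = -23103 (w = Add(Add(-13892, -14341), 5130) = Add(-28233, 5130) = -23103)
Add(Function('W')(159), Mul(-1, w)) = Add(-10, Mul(-1, -23103)) = Add(-10, 23103) = 23093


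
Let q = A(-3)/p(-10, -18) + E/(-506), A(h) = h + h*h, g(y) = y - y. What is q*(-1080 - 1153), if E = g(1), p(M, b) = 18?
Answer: -2233/3 ≈ -744.33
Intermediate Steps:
g(y) = 0
A(h) = h + h**2
E = 0
q = 1/3 (q = -3*(1 - 3)/18 + 0/(-506) = -3*(-2)*(1/18) + 0*(-1/506) = 6*(1/18) + 0 = 1/3 + 0 = 1/3 ≈ 0.33333)
q*(-1080 - 1153) = (-1080 - 1153)/3 = (1/3)*(-2233) = -2233/3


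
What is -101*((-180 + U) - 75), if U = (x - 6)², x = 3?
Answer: 24846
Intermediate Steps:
U = 9 (U = (3 - 6)² = (-3)² = 9)
-101*((-180 + U) - 75) = -101*((-180 + 9) - 75) = -101*(-171 - 75) = -101*(-246) = 24846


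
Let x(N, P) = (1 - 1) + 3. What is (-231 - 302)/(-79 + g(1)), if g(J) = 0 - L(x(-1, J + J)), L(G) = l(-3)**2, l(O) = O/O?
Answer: 533/80 ≈ 6.6625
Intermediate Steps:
l(O) = 1
x(N, P) = 3 (x(N, P) = 0 + 3 = 3)
L(G) = 1 (L(G) = 1**2 = 1)
g(J) = -1 (g(J) = 0 - 1*1 = 0 - 1 = -1)
(-231 - 302)/(-79 + g(1)) = (-231 - 302)/(-79 - 1) = -533/(-80) = -533*(-1/80) = 533/80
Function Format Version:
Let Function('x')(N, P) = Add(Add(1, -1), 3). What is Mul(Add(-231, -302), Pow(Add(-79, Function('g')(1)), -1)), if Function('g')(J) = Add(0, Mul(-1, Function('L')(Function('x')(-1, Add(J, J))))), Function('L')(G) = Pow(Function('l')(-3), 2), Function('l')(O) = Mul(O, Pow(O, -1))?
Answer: Rational(533, 80) ≈ 6.6625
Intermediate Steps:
Function('l')(O) = 1
Function('x')(N, P) = 3 (Function('x')(N, P) = Add(0, 3) = 3)
Function('L')(G) = 1 (Function('L')(G) = Pow(1, 2) = 1)
Function('g')(J) = -1 (Function('g')(J) = Add(0, Mul(-1, 1)) = Add(0, -1) = -1)
Mul(Add(-231, -302), Pow(Add(-79, Function('g')(1)), -1)) = Mul(Add(-231, -302), Pow(Add(-79, -1), -1)) = Mul(-533, Pow(-80, -1)) = Mul(-533, Rational(-1, 80)) = Rational(533, 80)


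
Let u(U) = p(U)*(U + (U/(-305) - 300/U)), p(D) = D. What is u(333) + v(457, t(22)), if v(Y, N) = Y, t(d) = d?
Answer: 33758141/305 ≈ 1.1068e+5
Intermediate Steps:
u(U) = U*(-300/U + 304*U/305) (u(U) = U*(U + (U/(-305) - 300/U)) = U*(U + (U*(-1/305) - 300/U)) = U*(U + (-U/305 - 300/U)) = U*(U + (-300/U - U/305)) = U*(-300/U + 304*U/305))
u(333) + v(457, t(22)) = (-300 + (304/305)*333²) + 457 = (-300 + (304/305)*110889) + 457 = (-300 + 33710256/305) + 457 = 33618756/305 + 457 = 33758141/305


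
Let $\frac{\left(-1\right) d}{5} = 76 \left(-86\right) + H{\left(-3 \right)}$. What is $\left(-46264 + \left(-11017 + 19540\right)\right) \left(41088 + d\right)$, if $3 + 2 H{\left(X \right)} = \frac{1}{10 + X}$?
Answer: $- \frac{19490433666}{7} \approx -2.7843 \cdot 10^{9}$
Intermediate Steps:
$H{\left(X \right)} = - \frac{3}{2} + \frac{1}{2 \left(10 + X\right)}$
$d = \frac{228810}{7}$ ($d = - 5 \left(76 \left(-86\right) + \frac{-29 - -9}{2 \left(10 - 3\right)}\right) = - 5 \left(-6536 + \frac{-29 + 9}{2 \cdot 7}\right) = - 5 \left(-6536 + \frac{1}{2} \cdot \frac{1}{7} \left(-20\right)\right) = - 5 \left(-6536 - \frac{10}{7}\right) = \left(-5\right) \left(- \frac{45762}{7}\right) = \frac{228810}{7} \approx 32687.0$)
$\left(-46264 + \left(-11017 + 19540\right)\right) \left(41088 + d\right) = \left(-46264 + \left(-11017 + 19540\right)\right) \left(41088 + \frac{228810}{7}\right) = \left(-46264 + 8523\right) \frac{516426}{7} = \left(-37741\right) \frac{516426}{7} = - \frac{19490433666}{7}$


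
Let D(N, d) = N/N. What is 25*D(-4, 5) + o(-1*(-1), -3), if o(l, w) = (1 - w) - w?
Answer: 32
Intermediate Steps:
D(N, d) = 1
o(l, w) = 1 - 2*w
25*D(-4, 5) + o(-1*(-1), -3) = 25*1 + (1 - 2*(-3)) = 25 + (1 + 6) = 25 + 7 = 32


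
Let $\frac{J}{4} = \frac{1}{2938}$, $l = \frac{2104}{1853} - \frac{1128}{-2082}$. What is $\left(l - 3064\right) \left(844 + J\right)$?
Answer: $- \frac{2441298019832536}{944553779} \approx -2.5846 \cdot 10^{6}$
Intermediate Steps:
$l = \frac{1078452}{642991}$ ($l = 2104 \cdot \frac{1}{1853} - - \frac{188}{347} = \frac{2104}{1853} + \frac{188}{347} = \frac{1078452}{642991} \approx 1.6772$)
$J = \frac{2}{1469}$ ($J = \frac{4}{2938} = 4 \cdot \frac{1}{2938} = \frac{2}{1469} \approx 0.0013615$)
$\left(l - 3064\right) \left(844 + J\right) = \left(\frac{1078452}{642991} - 3064\right) \left(844 + \frac{2}{1469}\right) = \left(- \frac{1969045972}{642991}\right) \frac{1239838}{1469} = - \frac{2441298019832536}{944553779}$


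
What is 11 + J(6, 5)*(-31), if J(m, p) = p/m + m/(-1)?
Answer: 1027/6 ≈ 171.17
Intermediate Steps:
J(m, p) = -m + p/m (J(m, p) = p/m + m*(-1) = p/m - m = -m + p/m)
11 + J(6, 5)*(-31) = 11 + (-1*6 + 5/6)*(-31) = 11 + (-6 + 5*(1/6))*(-31) = 11 + (-6 + 5/6)*(-31) = 11 - 31/6*(-31) = 11 + 961/6 = 1027/6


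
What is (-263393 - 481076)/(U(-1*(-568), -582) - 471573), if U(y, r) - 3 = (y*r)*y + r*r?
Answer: 744469/187900014 ≈ 0.0039620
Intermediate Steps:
U(y, r) = 3 + r² + r*y² (U(y, r) = 3 + ((y*r)*y + r*r) = 3 + ((r*y)*y + r²) = 3 + (r*y² + r²) = 3 + (r² + r*y²) = 3 + r² + r*y²)
(-263393 - 481076)/(U(-1*(-568), -582) - 471573) = (-263393 - 481076)/((3 + (-582)² - 582*(-1*(-568))²) - 471573) = -744469/((3 + 338724 - 582*568²) - 471573) = -744469/((3 + 338724 - 582*322624) - 471573) = -744469/((3 + 338724 - 187767168) - 471573) = -744469/(-187428441 - 471573) = -744469/(-187900014) = -744469*(-1/187900014) = 744469/187900014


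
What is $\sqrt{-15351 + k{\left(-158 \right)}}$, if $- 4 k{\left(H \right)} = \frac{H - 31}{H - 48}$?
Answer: $\frac{i \sqrt{2605779078}}{412} \approx 123.9 i$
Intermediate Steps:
$k{\left(H \right)} = - \frac{-31 + H}{4 \left(-48 + H\right)}$ ($k{\left(H \right)} = - \frac{\left(H - 31\right) \frac{1}{H - 48}}{4} = - \frac{\left(-31 + H\right) \frac{1}{-48 + H}}{4} = - \frac{\frac{1}{-48 + H} \left(-31 + H\right)}{4} = - \frac{-31 + H}{4 \left(-48 + H\right)}$)
$\sqrt{-15351 + k{\left(-158 \right)}} = \sqrt{-15351 + \frac{31 - -158}{4 \left(-48 - 158\right)}} = \sqrt{-15351 + \frac{31 + 158}{4 \left(-206\right)}} = \sqrt{-15351 + \frac{1}{4} \left(- \frac{1}{206}\right) 189} = \sqrt{-15351 - \frac{189}{824}} = \sqrt{- \frac{12649413}{824}} = \frac{i \sqrt{2605779078}}{412}$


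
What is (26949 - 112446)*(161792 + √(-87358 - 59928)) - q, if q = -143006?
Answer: -13832587618 - 85497*I*√147286 ≈ -1.3833e+10 - 3.2812e+7*I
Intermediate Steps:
(26949 - 112446)*(161792 + √(-87358 - 59928)) - q = (26949 - 112446)*(161792 + √(-87358 - 59928)) - 1*(-143006) = -85497*(161792 + √(-147286)) + 143006 = -85497*(161792 + I*√147286) + 143006 = (-13832730624 - 85497*I*√147286) + 143006 = -13832587618 - 85497*I*√147286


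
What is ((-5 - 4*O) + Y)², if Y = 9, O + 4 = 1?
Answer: 256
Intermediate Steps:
O = -3 (O = -4 + 1 = -3)
((-5 - 4*O) + Y)² = ((-5 - 4*(-3)) + 9)² = ((-5 + 12) + 9)² = (7 + 9)² = 16² = 256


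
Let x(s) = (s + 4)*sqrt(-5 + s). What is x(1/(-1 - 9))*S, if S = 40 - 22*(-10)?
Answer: 507*I*sqrt(510)/5 ≈ 2289.9*I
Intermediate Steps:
x(s) = sqrt(-5 + s)*(4 + s) (x(s) = (4 + s)*sqrt(-5 + s) = sqrt(-5 + s)*(4 + s))
S = 260 (S = 40 + 220 = 260)
x(1/(-1 - 9))*S = (sqrt(-5 + 1/(-1 - 9))*(4 + 1/(-1 - 9)))*260 = (sqrt(-5 + 1/(-10))*(4 + 1/(-10)))*260 = (sqrt(-5 - 1/10)*(4 - 1/10))*260 = (sqrt(-51/10)*(39/10))*260 = ((I*sqrt(510)/10)*(39/10))*260 = (39*I*sqrt(510)/100)*260 = 507*I*sqrt(510)/5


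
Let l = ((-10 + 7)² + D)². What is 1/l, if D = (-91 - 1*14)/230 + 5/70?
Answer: 25921/1923769 ≈ 0.013474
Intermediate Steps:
D = -62/161 (D = (-91 - 14)*(1/230) + 5*(1/70) = -105*1/230 + 1/14 = -21/46 + 1/14 = -62/161 ≈ -0.38509)
l = 1923769/25921 (l = ((-10 + 7)² - 62/161)² = ((-3)² - 62/161)² = (9 - 62/161)² = (1387/161)² = 1923769/25921 ≈ 74.217)
1/l = 1/(1923769/25921) = 25921/1923769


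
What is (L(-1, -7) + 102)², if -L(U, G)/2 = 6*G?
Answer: 34596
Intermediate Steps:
L(U, G) = -12*G
(L(-1, -7) + 102)² = (-12*(-7) + 102)² = (84 + 102)² = 186² = 34596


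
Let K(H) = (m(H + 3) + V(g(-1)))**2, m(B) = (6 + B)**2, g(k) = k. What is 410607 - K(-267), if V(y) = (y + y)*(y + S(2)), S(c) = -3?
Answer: -4431420577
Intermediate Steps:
V(y) = 2*y*(-3 + y) (V(y) = (y + y)*(y - 3) = (2*y)*(-3 + y) = 2*y*(-3 + y))
K(H) = (8 + (9 + H)**2)**2 (K(H) = ((6 + (H + 3))**2 + 2*(-1)*(-3 - 1))**2 = ((6 + (3 + H))**2 + 2*(-1)*(-4))**2 = ((9 + H)**2 + 8)**2 = (8 + (9 + H)**2)**2)
410607 - K(-267) = 410607 - (8 + (9 - 267)**2)**2 = 410607 - (8 + (-258)**2)**2 = 410607 - (8 + 66564)**2 = 410607 - 1*66572**2 = 410607 - 1*4431831184 = 410607 - 4431831184 = -4431420577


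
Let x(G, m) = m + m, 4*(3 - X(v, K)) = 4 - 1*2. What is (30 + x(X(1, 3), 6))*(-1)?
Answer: -42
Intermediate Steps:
X(v, K) = 5/2 (X(v, K) = 3 - (4 - 1*2)/4 = 3 - (4 - 2)/4 = 3 - 1/4*2 = 3 - 1/2 = 5/2)
x(G, m) = 2*m
(30 + x(X(1, 3), 6))*(-1) = (30 + 2*6)*(-1) = (30 + 12)*(-1) = 42*(-1) = -42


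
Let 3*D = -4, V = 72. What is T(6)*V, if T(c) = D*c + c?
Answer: -144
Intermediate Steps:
D = -4/3 (D = (1/3)*(-4) = -4/3 ≈ -1.3333)
T(c) = -c/3 (T(c) = -4*c/3 + c = -c/3)
T(6)*V = -1/3*6*72 = -2*72 = -144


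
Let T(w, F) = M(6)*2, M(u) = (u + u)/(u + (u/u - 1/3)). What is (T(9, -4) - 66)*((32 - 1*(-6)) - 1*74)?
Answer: 11232/5 ≈ 2246.4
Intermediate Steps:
M(u) = 2*u/(⅔ + u) (M(u) = (2*u)/(u + (1 - 1*⅓)) = (2*u)/(u + (1 - ⅓)) = (2*u)/(u + ⅔) = (2*u)/(⅔ + u) = 2*u/(⅔ + u))
T(w, F) = 18/5 (T(w, F) = (6*6/(2 + 3*6))*2 = (6*6/(2 + 18))*2 = (6*6/20)*2 = (6*6*(1/20))*2 = (9/5)*2 = 18/5)
(T(9, -4) - 66)*((32 - 1*(-6)) - 1*74) = (18/5 - 66)*((32 - 1*(-6)) - 1*74) = -312*((32 + 6) - 74)/5 = -312*(38 - 74)/5 = -312/5*(-36) = 11232/5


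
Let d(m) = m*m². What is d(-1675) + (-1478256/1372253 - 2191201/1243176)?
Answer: -8016988130328799901909/1705951995528 ≈ -4.6994e+9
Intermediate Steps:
d(m) = m³
d(-1675) + (-1478256/1372253 - 2191201/1243176) = (-1675)³ + (-1478256/1372253 - 2191201/1243176) = -4699421875 + (-1478256*1/1372253 - 2191201*1/1243176) = -4699421875 + (-1478256/1372253 - 2191201/1243176) = -4699421875 - 4844614526909/1705951995528 = -8016988130328799901909/1705951995528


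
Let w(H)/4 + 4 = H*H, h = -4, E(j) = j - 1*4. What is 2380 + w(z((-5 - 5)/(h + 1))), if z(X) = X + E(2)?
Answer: 21340/9 ≈ 2371.1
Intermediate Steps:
E(j) = -4 + j (E(j) = j - 4 = -4 + j)
z(X) = -2 + X (z(X) = X + (-4 + 2) = X - 2 = -2 + X)
w(H) = -16 + 4*H² (w(H) = -16 + 4*(H*H) = -16 + 4*H²)
2380 + w(z((-5 - 5)/(h + 1))) = 2380 + (-16 + 4*(-2 + (-5 - 5)/(-4 + 1))²) = 2380 + (-16 + 4*(-2 - 10/(-3))²) = 2380 + (-16 + 4*(-2 - 10*(-⅓))²) = 2380 + (-16 + 4*(-2 + 10/3)²) = 2380 + (-16 + 4*(4/3)²) = 2380 + (-16 + 4*(16/9)) = 2380 + (-16 + 64/9) = 2380 - 80/9 = 21340/9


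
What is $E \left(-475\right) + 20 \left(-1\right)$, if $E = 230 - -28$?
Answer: $-122570$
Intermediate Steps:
$E = 258$ ($E = 230 + 28 = 258$)
$E \left(-475\right) + 20 \left(-1\right) = 258 \left(-475\right) + 20 \left(-1\right) = -122550 - 20 = -122570$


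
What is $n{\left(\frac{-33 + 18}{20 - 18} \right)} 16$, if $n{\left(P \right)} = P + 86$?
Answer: $1256$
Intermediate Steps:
$n{\left(P \right)} = 86 + P$
$n{\left(\frac{-33 + 18}{20 - 18} \right)} 16 = \left(86 + \frac{-33 + 18}{20 - 18}\right) 16 = \left(86 - \frac{15}{2}\right) 16 = \frac{157}{2} \cdot 16 = 1256$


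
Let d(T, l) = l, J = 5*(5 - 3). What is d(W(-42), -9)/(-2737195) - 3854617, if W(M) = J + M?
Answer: -10550838379306/2737195 ≈ -3.8546e+6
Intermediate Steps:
J = 10 (J = 5*2 = 10)
W(M) = 10 + M
d(W(-42), -9)/(-2737195) - 3854617 = -9/(-2737195) - 3854617 = -9*(-1/2737195) - 3854617 = 9/2737195 - 3854617 = -10550838379306/2737195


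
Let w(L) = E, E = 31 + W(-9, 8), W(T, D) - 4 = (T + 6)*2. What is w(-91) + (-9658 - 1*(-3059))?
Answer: -6570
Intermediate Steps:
W(T, D) = 16 + 2*T (W(T, D) = 4 + (T + 6)*2 = 4 + (6 + T)*2 = 4 + (12 + 2*T) = 16 + 2*T)
E = 29 (E = 31 + (16 + 2*(-9)) = 31 + (16 - 18) = 31 - 2 = 29)
w(L) = 29
w(-91) + (-9658 - 1*(-3059)) = 29 + (-9658 - 1*(-3059)) = 29 + (-9658 + 3059) = 29 - 6599 = -6570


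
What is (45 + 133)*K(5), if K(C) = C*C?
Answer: 4450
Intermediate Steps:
K(C) = C²
(45 + 133)*K(5) = (45 + 133)*5² = 178*25 = 4450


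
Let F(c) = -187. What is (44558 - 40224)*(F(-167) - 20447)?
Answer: -89427756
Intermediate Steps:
(44558 - 40224)*(F(-167) - 20447) = (44558 - 40224)*(-187 - 20447) = 4334*(-20634) = -89427756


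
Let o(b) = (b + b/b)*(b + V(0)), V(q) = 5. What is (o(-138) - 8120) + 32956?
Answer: 43057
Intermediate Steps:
o(b) = (1 + b)*(5 + b) (o(b) = (b + b/b)*(b + 5) = (b + 1)*(5 + b) = (1 + b)*(5 + b))
(o(-138) - 8120) + 32956 = ((5 + (-138)² + 6*(-138)) - 8120) + 32956 = ((5 + 19044 - 828) - 8120) + 32956 = (18221 - 8120) + 32956 = 10101 + 32956 = 43057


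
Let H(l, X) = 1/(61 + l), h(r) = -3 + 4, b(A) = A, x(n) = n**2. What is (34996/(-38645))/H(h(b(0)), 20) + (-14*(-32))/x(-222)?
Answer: -26729186152/476145045 ≈ -56.137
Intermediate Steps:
h(r) = 1
(34996/(-38645))/H(h(b(0)), 20) + (-14*(-32))/x(-222) = (34996/(-38645))/(1/(61 + 1)) + (-14*(-32))/((-222)**2) = (34996*(-1/38645))/(1/62) + 448/49284 = -34996/(38645*1/62) + 448*(1/49284) = -34996/38645*62 + 112/12321 = -2169752/38645 + 112/12321 = -26729186152/476145045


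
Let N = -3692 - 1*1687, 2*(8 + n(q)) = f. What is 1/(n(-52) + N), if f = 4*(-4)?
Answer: -1/5395 ≈ -0.00018536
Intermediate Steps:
f = -16
n(q) = -16 (n(q) = -8 + (½)*(-16) = -8 - 8 = -16)
N = -5379 (N = -3692 - 1687 = -5379)
1/(n(-52) + N) = 1/(-16 - 5379) = 1/(-5395) = -1/5395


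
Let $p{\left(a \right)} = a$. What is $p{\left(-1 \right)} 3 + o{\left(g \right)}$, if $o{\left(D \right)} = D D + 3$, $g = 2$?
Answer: $4$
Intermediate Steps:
$o{\left(D \right)} = 3 + D^{2}$ ($o{\left(D \right)} = D^{2} + 3 = 3 + D^{2}$)
$p{\left(-1 \right)} 3 + o{\left(g \right)} = \left(-1\right) 3 + \left(3 + 2^{2}\right) = -3 + \left(3 + 4\right) = -3 + 7 = 4$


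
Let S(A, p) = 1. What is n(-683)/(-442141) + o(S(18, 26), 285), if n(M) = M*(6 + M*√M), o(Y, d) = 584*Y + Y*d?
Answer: 384224627/442141 - 466489*I*√683/442141 ≈ 869.01 - 27.573*I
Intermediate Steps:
n(M) = M*(6 + M^(3/2))
n(-683)/(-442141) + o(S(18, 26), 285) = ((-683)^(5/2) + 6*(-683))/(-442141) + 1*(584 + 285) = (466489*I*√683 - 4098)*(-1/442141) + 1*869 = (-4098 + 466489*I*√683)*(-1/442141) + 869 = (4098/442141 - 466489*I*√683/442141) + 869 = 384224627/442141 - 466489*I*√683/442141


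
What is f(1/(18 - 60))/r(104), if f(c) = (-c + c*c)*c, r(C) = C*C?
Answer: -43/801335808 ≈ -5.3660e-8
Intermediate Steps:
r(C) = C²
f(c) = c*(c² - c) (f(c) = (-c + c²)*c = (c² - c)*c = c*(c² - c))
f(1/(18 - 60))/r(104) = ((1/(18 - 60))²*(-1 + 1/(18 - 60)))/(104²) = ((1/(-42))²*(-1 + 1/(-42)))/10816 = ((-1/42)²*(-1 - 1/42))*(1/10816) = ((1/1764)*(-43/42))*(1/10816) = -43/74088*1/10816 = -43/801335808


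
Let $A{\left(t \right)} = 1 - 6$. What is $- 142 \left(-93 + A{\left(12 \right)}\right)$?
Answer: $13916$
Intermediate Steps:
$A{\left(t \right)} = -5$ ($A{\left(t \right)} = 1 - 6 = -5$)
$- 142 \left(-93 + A{\left(12 \right)}\right) = - 142 \left(-93 - 5\right) = \left(-142\right) \left(-98\right) = 13916$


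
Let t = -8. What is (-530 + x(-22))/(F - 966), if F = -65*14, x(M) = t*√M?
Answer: 265/938 + 2*I*√22/469 ≈ 0.28252 + 0.020002*I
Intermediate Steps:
x(M) = -8*√M
F = -910
(-530 + x(-22))/(F - 966) = (-530 - 8*I*√22)/(-910 - 966) = (-530 - 8*I*√22)/(-1876) = (-530 - 8*I*√22)*(-1/1876) = 265/938 + 2*I*√22/469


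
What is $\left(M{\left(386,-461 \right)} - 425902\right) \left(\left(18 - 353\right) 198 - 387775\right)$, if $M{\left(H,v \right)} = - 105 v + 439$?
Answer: $171223923090$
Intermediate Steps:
$M{\left(H,v \right)} = 439 - 105 v$
$\left(M{\left(386,-461 \right)} - 425902\right) \left(\left(18 - 353\right) 198 - 387775\right) = \left(\left(439 - -48405\right) - 425902\right) \left(\left(18 - 353\right) 198 - 387775\right) = \left(\left(439 + 48405\right) - 425902\right) \left(\left(-335\right) 198 - 387775\right) = \left(48844 - 425902\right) \left(-66330 - 387775\right) = \left(-377058\right) \left(-454105\right) = 171223923090$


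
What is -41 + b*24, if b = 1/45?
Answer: -607/15 ≈ -40.467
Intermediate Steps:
b = 1/45 ≈ 0.022222
-41 + b*24 = -41 + (1/45)*24 = -41 + 8/15 = -607/15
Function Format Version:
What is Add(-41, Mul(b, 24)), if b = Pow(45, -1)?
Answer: Rational(-607, 15) ≈ -40.467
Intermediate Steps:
b = Rational(1, 45) ≈ 0.022222
Add(-41, Mul(b, 24)) = Add(-41, Mul(Rational(1, 45), 24)) = Add(-41, Rational(8, 15)) = Rational(-607, 15)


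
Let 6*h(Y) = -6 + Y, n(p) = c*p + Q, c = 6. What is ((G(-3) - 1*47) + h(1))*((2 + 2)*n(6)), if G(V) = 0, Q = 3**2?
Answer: -8610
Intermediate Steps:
Q = 9
n(p) = 9 + 6*p (n(p) = 6*p + 9 = 9 + 6*p)
h(Y) = -1 + Y/6 (h(Y) = (-6 + Y)/6 = -1 + Y/6)
((G(-3) - 1*47) + h(1))*((2 + 2)*n(6)) = ((0 - 1*47) + (-1 + (1/6)*1))*((2 + 2)*(9 + 6*6)) = ((0 - 47) + (-1 + 1/6))*(4*(9 + 36)) = (-47 - 5/6)*(4*45) = -287/6*180 = -8610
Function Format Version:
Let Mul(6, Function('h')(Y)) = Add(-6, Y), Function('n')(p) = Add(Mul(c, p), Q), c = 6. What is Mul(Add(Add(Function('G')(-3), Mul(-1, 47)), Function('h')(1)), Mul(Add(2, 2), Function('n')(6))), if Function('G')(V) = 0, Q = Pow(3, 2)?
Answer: -8610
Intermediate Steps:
Q = 9
Function('n')(p) = Add(9, Mul(6, p)) (Function('n')(p) = Add(Mul(6, p), 9) = Add(9, Mul(6, p)))
Function('h')(Y) = Add(-1, Mul(Rational(1, 6), Y)) (Function('h')(Y) = Mul(Rational(1, 6), Add(-6, Y)) = Add(-1, Mul(Rational(1, 6), Y)))
Mul(Add(Add(Function('G')(-3), Mul(-1, 47)), Function('h')(1)), Mul(Add(2, 2), Function('n')(6))) = Mul(Add(Add(0, Mul(-1, 47)), Add(-1, Mul(Rational(1, 6), 1))), Mul(Add(2, 2), Add(9, Mul(6, 6)))) = Mul(Add(Add(0, -47), Add(-1, Rational(1, 6))), Mul(4, Add(9, 36))) = Mul(Add(-47, Rational(-5, 6)), Mul(4, 45)) = Mul(Rational(-287, 6), 180) = -8610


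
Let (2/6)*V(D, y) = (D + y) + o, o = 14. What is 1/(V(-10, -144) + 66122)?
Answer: 1/65702 ≈ 1.5220e-5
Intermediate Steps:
V(D, y) = 42 + 3*D + 3*y (V(D, y) = 3*((D + y) + 14) = 3*(14 + D + y) = 42 + 3*D + 3*y)
1/(V(-10, -144) + 66122) = 1/((42 + 3*(-10) + 3*(-144)) + 66122) = 1/((42 - 30 - 432) + 66122) = 1/(-420 + 66122) = 1/65702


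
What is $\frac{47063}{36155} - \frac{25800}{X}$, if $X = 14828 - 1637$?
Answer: $- \frac{103996989}{158973535} \approx -0.65418$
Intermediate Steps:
$X = 13191$
$\frac{47063}{36155} - \frac{25800}{X} = \frac{47063}{36155} - \frac{25800}{13191} = 47063 \cdot \frac{1}{36155} - \frac{8600}{4397} = \frac{47063}{36155} - \frac{8600}{4397} = - \frac{103996989}{158973535}$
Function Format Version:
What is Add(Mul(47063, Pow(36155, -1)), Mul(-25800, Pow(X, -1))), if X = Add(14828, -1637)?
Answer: Rational(-103996989, 158973535) ≈ -0.65418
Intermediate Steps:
X = 13191
Add(Mul(47063, Pow(36155, -1)), Mul(-25800, Pow(X, -1))) = Add(Mul(47063, Pow(36155, -1)), Mul(-25800, Pow(13191, -1))) = Add(Mul(47063, Rational(1, 36155)), Mul(-25800, Rational(1, 13191))) = Add(Rational(47063, 36155), Rational(-8600, 4397)) = Rational(-103996989, 158973535)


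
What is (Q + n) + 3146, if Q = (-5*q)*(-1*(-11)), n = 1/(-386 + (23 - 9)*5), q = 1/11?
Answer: 992555/316 ≈ 3141.0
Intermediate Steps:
q = 1/11 ≈ 0.090909
n = -1/316 (n = 1/(-386 + 14*5) = 1/(-386 + 70) = 1/(-316) = -1/316 ≈ -0.0031646)
Q = -5 (Q = (-5*1/11)*(-1*(-11)) = -5/11*11 = -5)
(Q + n) + 3146 = (-5 - 1/316) + 3146 = -1581/316 + 3146 = 992555/316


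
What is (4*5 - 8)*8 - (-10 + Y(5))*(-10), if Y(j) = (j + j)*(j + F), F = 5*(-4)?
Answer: -1504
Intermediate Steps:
F = -20
Y(j) = 2*j*(-20 + j) (Y(j) = (j + j)*(j - 20) = (2*j)*(-20 + j) = 2*j*(-20 + j))
(4*5 - 8)*8 - (-10 + Y(5))*(-10) = (4*5 - 8)*8 - (-10 + 2*5*(-20 + 5))*(-10) = (20 - 8)*8 - (-10 + 2*5*(-15))*(-10) = 12*8 - (-10 - 150)*(-10) = 96 - (-160)*(-10) = 96 - 1*1600 = 96 - 1600 = -1504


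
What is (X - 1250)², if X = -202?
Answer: 2108304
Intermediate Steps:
(X - 1250)² = (-202 - 1250)² = (-1452)² = 2108304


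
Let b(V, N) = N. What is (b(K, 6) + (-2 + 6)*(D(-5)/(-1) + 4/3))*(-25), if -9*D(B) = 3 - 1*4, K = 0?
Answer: -2450/9 ≈ -272.22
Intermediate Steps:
D(B) = 1/9 (D(B) = -(3 - 1*4)/9 = -(3 - 4)/9 = -1/9*(-1) = 1/9)
(b(K, 6) + (-2 + 6)*(D(-5)/(-1) + 4/3))*(-25) = (6 + (-2 + 6)*((1/9)/(-1) + 4/3))*(-25) = (6 + 4*((1/9)*(-1) + 4*(1/3)))*(-25) = (6 + 4*(-1/9 + 4/3))*(-25) = (6 + 4*(11/9))*(-25) = (6 + 44/9)*(-25) = (98/9)*(-25) = -2450/9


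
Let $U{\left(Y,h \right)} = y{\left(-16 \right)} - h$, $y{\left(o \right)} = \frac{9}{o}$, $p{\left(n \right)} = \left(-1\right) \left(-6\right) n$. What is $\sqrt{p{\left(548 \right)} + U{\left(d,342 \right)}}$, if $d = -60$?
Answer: $\frac{\sqrt{47127}}{4} \approx 54.272$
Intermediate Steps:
$p{\left(n \right)} = 6 n$
$U{\left(Y,h \right)} = - \frac{9}{16} - h$ ($U{\left(Y,h \right)} = \frac{9}{-16} - h = 9 \left(- \frac{1}{16}\right) - h = - \frac{9}{16} - h$)
$\sqrt{p{\left(548 \right)} + U{\left(d,342 \right)}} = \sqrt{6 \cdot 548 - \frac{5481}{16}} = \sqrt{3288 - \frac{5481}{16}} = \sqrt{\frac{47127}{16}} = \frac{\sqrt{47127}}{4}$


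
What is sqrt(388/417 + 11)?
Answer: 5*sqrt(82983)/417 ≈ 3.4540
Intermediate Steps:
sqrt(388/417 + 11) = sqrt(4975/417) = 5*sqrt(82983)/417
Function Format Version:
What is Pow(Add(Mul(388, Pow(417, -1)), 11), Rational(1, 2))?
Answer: Mul(Rational(5, 417), Pow(82983, Rational(1, 2))) ≈ 3.4540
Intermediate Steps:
Pow(Add(Mul(388, Pow(417, -1)), 11), Rational(1, 2)) = Pow(Add(Mul(388, Rational(1, 417)), 11), Rational(1, 2)) = Pow(Add(Rational(388, 417), 11), Rational(1, 2)) = Pow(Rational(4975, 417), Rational(1, 2)) = Mul(Rational(5, 417), Pow(82983, Rational(1, 2)))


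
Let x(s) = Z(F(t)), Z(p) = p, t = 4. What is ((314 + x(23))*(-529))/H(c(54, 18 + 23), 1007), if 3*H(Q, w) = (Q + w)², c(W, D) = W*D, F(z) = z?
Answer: -504666/10374841 ≈ -0.048643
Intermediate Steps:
x(s) = 4
c(W, D) = D*W
H(Q, w) = (Q + w)²/3
((314 + x(23))*(-529))/H(c(54, 18 + 23), 1007) = ((314 + 4)*(-529))/((((18 + 23)*54 + 1007)²/3)) = (318*(-529))/(((41*54 + 1007)²/3)) = -168222*3/(2214 + 1007)² = -168222/((⅓)*3221²) = -168222/((⅓)*10374841) = -168222/10374841/3 = -168222*3/10374841 = -504666/10374841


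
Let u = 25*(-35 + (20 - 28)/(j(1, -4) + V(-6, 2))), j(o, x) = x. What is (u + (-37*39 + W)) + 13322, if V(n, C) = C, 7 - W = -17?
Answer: 11128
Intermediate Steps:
W = 24 (W = 7 - 1*(-17) = 7 + 17 = 24)
u = -775 (u = 25*(-35 + (20 - 28)/(-4 + 2)) = 25*(-35 - 8/(-2)) = 25*(-35 - 8*(-½)) = 25*(-35 + 4) = 25*(-31) = -775)
(u + (-37*39 + W)) + 13322 = (-775 + (-37*39 + 24)) + 13322 = (-775 + (-1443 + 24)) + 13322 = (-775 - 1419) + 13322 = -2194 + 13322 = 11128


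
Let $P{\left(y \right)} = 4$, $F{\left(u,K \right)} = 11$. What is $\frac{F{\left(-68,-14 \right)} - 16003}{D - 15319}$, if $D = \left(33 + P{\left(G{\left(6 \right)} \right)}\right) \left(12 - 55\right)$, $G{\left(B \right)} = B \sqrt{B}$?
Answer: $\frac{7996}{8455} \approx 0.94571$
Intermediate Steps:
$G{\left(B \right)} = B^{\frac{3}{2}}$
$D = -1591$ ($D = \left(33 + 4\right) \left(12 - 55\right) = 37 \left(12 - 55\right) = 37 \left(-43\right) = -1591$)
$\frac{F{\left(-68,-14 \right)} - 16003}{D - 15319} = \frac{11 - 16003}{-1591 - 15319} = - \frac{15992}{-16910} = \left(-15992\right) \left(- \frac{1}{16910}\right) = \frac{7996}{8455}$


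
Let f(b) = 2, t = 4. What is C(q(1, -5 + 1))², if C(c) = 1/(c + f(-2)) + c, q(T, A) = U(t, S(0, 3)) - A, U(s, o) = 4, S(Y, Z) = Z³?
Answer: 6561/100 ≈ 65.610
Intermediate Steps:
q(T, A) = 4 - A
C(c) = c + 1/(2 + c) (C(c) = 1/(c + 2) + c = 1/(2 + c) + c = c + 1/(2 + c))
C(q(1, -5 + 1))² = ((1 + (4 - (-5 + 1))² + 2*(4 - (-5 + 1)))/(2 + (4 - (-5 + 1))))² = ((1 + (4 - 1*(-4))² + 2*(4 - 1*(-4)))/(2 + (4 - 1*(-4))))² = ((1 + (4 + 4)² + 2*(4 + 4))/(2 + (4 + 4)))² = ((1 + 8² + 2*8)/(2 + 8))² = ((1 + 64 + 16)/10)² = ((⅒)*81)² = (81/10)² = 6561/100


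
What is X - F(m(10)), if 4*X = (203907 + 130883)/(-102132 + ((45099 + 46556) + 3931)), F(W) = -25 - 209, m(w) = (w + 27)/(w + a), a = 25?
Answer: 2896133/13092 ≈ 221.21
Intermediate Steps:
m(w) = (27 + w)/(25 + w) (m(w) = (w + 27)/(w + 25) = (27 + w)/(25 + w))
F(W) = -234
X = -167395/13092 (X = ((203907 + 130883)/(-102132 + ((45099 + 46556) + 3931)))/4 = (334790/(-102132 + (91655 + 3931)))/4 = (334790/(-102132 + 95586))/4 = (334790/(-6546))/4 = (334790*(-1/6546))/4 = (1/4)*(-167395/3273) = -167395/13092 ≈ -12.786)
X - F(m(10)) = -167395/13092 - 1*(-234) = -167395/13092 + 234 = 2896133/13092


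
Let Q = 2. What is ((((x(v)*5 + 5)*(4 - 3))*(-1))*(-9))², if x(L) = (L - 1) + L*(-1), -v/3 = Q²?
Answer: 0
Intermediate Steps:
v = -12 (v = -3*2² = -3*4 = -12)
x(L) = -1 (x(L) = (-1 + L) - L = -1)
((((x(v)*5 + 5)*(4 - 3))*(-1))*(-9))² = ((((-1*5 + 5)*(4 - 3))*(-1))*(-9))² = ((((-5 + 5)*1)*(-1))*(-9))² = (((0*1)*(-1))*(-9))² = ((0*(-1))*(-9))² = (0*(-9))² = 0² = 0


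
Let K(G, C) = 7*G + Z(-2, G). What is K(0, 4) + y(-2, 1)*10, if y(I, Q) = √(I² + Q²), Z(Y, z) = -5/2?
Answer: -5/2 + 10*√5 ≈ 19.861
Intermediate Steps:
Z(Y, z) = -5/2 (Z(Y, z) = -5*½ = -5/2)
K(G, C) = -5/2 + 7*G (K(G, C) = 7*G - 5/2 = -5/2 + 7*G)
K(0, 4) + y(-2, 1)*10 = (-5/2 + 7*0) + √((-2)² + 1²)*10 = (-5/2 + 0) + √(4 + 1)*10 = -5/2 + √5*10 = -5/2 + 10*√5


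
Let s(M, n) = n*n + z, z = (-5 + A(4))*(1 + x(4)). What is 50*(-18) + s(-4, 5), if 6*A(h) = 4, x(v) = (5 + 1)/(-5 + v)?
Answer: -2560/3 ≈ -853.33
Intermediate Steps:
x(v) = 6/(-5 + v)
A(h) = ⅔ (A(h) = (⅙)*4 = ⅔)
z = 65/3 (z = (-5 + ⅔)*(1 + 6/(-5 + 4)) = -13*(1 + 6/(-1))/3 = -13*(1 + 6*(-1))/3 = -13*(1 - 6)/3 = -13/3*(-5) = 65/3 ≈ 21.667)
s(M, n) = 65/3 + n² (s(M, n) = n*n + 65/3 = n² + 65/3 = 65/3 + n²)
50*(-18) + s(-4, 5) = 50*(-18) + (65/3 + 5²) = -900 + (65/3 + 25) = -900 + 140/3 = -2560/3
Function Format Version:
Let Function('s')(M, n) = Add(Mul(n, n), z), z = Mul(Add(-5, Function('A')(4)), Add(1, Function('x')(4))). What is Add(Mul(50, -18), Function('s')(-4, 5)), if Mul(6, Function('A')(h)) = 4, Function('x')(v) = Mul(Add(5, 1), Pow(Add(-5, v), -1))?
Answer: Rational(-2560, 3) ≈ -853.33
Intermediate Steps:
Function('x')(v) = Mul(6, Pow(Add(-5, v), -1))
Function('A')(h) = Rational(2, 3) (Function('A')(h) = Mul(Rational(1, 6), 4) = Rational(2, 3))
z = Rational(65, 3) (z = Mul(Add(-5, Rational(2, 3)), Add(1, Mul(6, Pow(Add(-5, 4), -1)))) = Mul(Rational(-13, 3), Add(1, Mul(6, Pow(-1, -1)))) = Mul(Rational(-13, 3), Add(1, Mul(6, -1))) = Mul(Rational(-13, 3), Add(1, -6)) = Mul(Rational(-13, 3), -5) = Rational(65, 3) ≈ 21.667)
Function('s')(M, n) = Add(Rational(65, 3), Pow(n, 2)) (Function('s')(M, n) = Add(Mul(n, n), Rational(65, 3)) = Add(Pow(n, 2), Rational(65, 3)) = Add(Rational(65, 3), Pow(n, 2)))
Add(Mul(50, -18), Function('s')(-4, 5)) = Add(Mul(50, -18), Add(Rational(65, 3), Pow(5, 2))) = Add(-900, Add(Rational(65, 3), 25)) = Add(-900, Rational(140, 3)) = Rational(-2560, 3)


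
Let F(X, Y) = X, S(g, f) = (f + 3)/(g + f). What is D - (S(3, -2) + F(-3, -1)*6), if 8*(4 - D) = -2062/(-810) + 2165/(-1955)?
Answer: 6593971/316710 ≈ 20.820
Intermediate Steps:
S(g, f) = (3 + f)/(f + g)
D = 1209901/316710 (D = 4 - (-2062/(-810) + 2165/(-1955))/8 = 4 - (-2062*(-1/810) + 2165*(-1/1955))/8 = 4 - (1031/405 - 433/391)/8 = 4 - 1/8*227756/158355 = 4 - 56939/316710 = 1209901/316710 ≈ 3.8202)
D - (S(3, -2) + F(-3, -1)*6) = 1209901/316710 - ((3 - 2)/(-2 + 3) - 3*6) = 1209901/316710 - (1/1 - 18) = 1209901/316710 - (1*1 - 18) = 1209901/316710 - (1 - 18) = 1209901/316710 - 1*(-17) = 1209901/316710 + 17 = 6593971/316710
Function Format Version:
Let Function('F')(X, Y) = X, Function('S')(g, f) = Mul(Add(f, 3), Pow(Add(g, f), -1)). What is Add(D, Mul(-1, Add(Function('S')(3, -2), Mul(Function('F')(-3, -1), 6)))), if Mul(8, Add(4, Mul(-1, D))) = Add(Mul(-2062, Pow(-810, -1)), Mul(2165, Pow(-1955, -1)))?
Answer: Rational(6593971, 316710) ≈ 20.820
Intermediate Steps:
Function('S')(g, f) = Mul(Pow(Add(f, g), -1), Add(3, f)) (Function('S')(g, f) = Mul(Add(3, f), Pow(Add(f, g), -1)) = Mul(Pow(Add(f, g), -1), Add(3, f)))
D = Rational(1209901, 316710) (D = Add(4, Mul(Rational(-1, 8), Add(Mul(-2062, Pow(-810, -1)), Mul(2165, Pow(-1955, -1))))) = Add(4, Mul(Rational(-1, 8), Add(Mul(-2062, Rational(-1, 810)), Mul(2165, Rational(-1, 1955))))) = Add(4, Mul(Rational(-1, 8), Add(Rational(1031, 405), Rational(-433, 391)))) = Add(4, Mul(Rational(-1, 8), Rational(227756, 158355))) = Add(4, Rational(-56939, 316710)) = Rational(1209901, 316710) ≈ 3.8202)
Add(D, Mul(-1, Add(Function('S')(3, -2), Mul(Function('F')(-3, -1), 6)))) = Add(Rational(1209901, 316710), Mul(-1, Add(Mul(Pow(Add(-2, 3), -1), Add(3, -2)), Mul(-3, 6)))) = Add(Rational(1209901, 316710), Mul(-1, Add(Mul(Pow(1, -1), 1), -18))) = Add(Rational(1209901, 316710), Mul(-1, Add(Mul(1, 1), -18))) = Add(Rational(1209901, 316710), Mul(-1, Add(1, -18))) = Add(Rational(1209901, 316710), Mul(-1, -17)) = Add(Rational(1209901, 316710), 17) = Rational(6593971, 316710)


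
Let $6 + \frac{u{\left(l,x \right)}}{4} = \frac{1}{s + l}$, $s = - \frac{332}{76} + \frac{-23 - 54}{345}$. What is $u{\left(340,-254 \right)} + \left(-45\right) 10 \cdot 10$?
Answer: $- \frac{4973224614}{1099301} \approx -4524.0$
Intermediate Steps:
$s = - \frac{30098}{6555}$ ($s = \left(-332\right) \frac{1}{76} - \frac{77}{345} = - \frac{83}{19} - \frac{77}{345} = - \frac{30098}{6555} \approx -4.5916$)
$u{\left(l,x \right)} = -24 + \frac{4}{- \frac{30098}{6555} + l}$
$u{\left(340,-254 \right)} + \left(-45\right) 10 \cdot 10 = \frac{12 \left(62381 - 4457400\right)}{-30098 + 6555 \cdot 340} + \left(-45\right) 10 \cdot 10 = \frac{12 \left(62381 - 4457400\right)}{-30098 + 2228700} - 4500 = 12 \cdot \frac{1}{2198602} \left(-4395019\right) - 4500 = - \frac{26370114}{1099301} - 4500 = - \frac{4973224614}{1099301}$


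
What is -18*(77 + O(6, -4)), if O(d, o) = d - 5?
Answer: -1404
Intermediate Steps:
O(d, o) = -5 + d
-18*(77 + O(6, -4)) = -18*(77 + (-5 + 6)) = -18*(77 + 1) = -18*78 = -1404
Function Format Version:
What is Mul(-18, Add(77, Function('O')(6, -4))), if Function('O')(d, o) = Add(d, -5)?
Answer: -1404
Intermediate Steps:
Function('O')(d, o) = Add(-5, d)
Mul(-18, Add(77, Function('O')(6, -4))) = Mul(-18, Add(77, Add(-5, 6))) = Mul(-18, Add(77, 1)) = Mul(-18, 78) = -1404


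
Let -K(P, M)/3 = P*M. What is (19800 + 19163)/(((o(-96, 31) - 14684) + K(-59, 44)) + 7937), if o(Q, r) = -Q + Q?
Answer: 38963/1041 ≈ 37.428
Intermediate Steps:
o(Q, r) = 0
K(P, M) = -3*M*P (K(P, M) = -3*P*M = -3*M*P)
(19800 + 19163)/(((o(-96, 31) - 14684) + K(-59, 44)) + 7937) = (19800 + 19163)/(((0 - 14684) - 3*44*(-59)) + 7937) = 38963/((-14684 + 7788) + 7937) = 38963/(-6896 + 7937) = 38963/1041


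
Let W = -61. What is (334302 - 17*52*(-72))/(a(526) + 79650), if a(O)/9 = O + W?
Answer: 26530/5589 ≈ 4.7468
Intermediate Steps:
a(O) = -549 + 9*O (a(O) = 9*(O - 61) = 9*(-61 + O) = -549 + 9*O)
(334302 - 17*52*(-72))/(a(526) + 79650) = (334302 - 17*52*(-72))/((-549 + 9*526) + 79650) = (334302 - 884*(-72))/((-549 + 4734) + 79650) = (334302 + 63648)/(4185 + 79650) = 397950/83835 = 397950*(1/83835) = 26530/5589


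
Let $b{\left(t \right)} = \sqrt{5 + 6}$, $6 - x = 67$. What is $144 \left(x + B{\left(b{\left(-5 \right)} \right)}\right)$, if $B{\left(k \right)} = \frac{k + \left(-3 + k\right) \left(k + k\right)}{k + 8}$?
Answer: $- \frac{432288}{53} - \frac{8928 \sqrt{11}}{53} \approx -8715.1$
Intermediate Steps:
$x = -61$ ($x = 6 - 67 = -61$)
$b{\left(t \right)} = \sqrt{11}$
$B{\left(k \right)} = \frac{k + 2 k \left(-3 + k\right)}{8 + k}$ ($B{\left(k \right)} = \frac{k + \left(-3 + k\right) 2 k}{8 + k} = \frac{k + 2 k \left(-3 + k\right)}{8 + k}$)
$144 \left(x + B{\left(b{\left(-5 \right)} \right)}\right) = 144 \left(-61 + \frac{\sqrt{11} \left(-5 + 2 \sqrt{11}\right)}{8 + \sqrt{11}}\right) = -8784 + \frac{144 \sqrt{11} \left(-5 + 2 \sqrt{11}\right)}{8 + \sqrt{11}}$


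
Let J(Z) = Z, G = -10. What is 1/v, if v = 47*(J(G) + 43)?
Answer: 1/1551 ≈ 0.00064475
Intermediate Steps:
v = 1551 (v = 47*(-10 + 43) = 47*33 = 1551)
1/v = 1/1551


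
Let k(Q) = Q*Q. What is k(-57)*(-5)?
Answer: -16245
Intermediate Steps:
k(Q) = Q**2
k(-57)*(-5) = (-57)**2*(-5) = 3249*(-5) = -16245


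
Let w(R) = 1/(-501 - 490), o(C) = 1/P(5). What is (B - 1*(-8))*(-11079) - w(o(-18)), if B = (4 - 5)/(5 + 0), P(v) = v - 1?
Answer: -428192266/4955 ≈ -86416.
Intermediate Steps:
P(v) = -1 + v
o(C) = ¼ (o(C) = 1/(-1 + 5) = 1/4 = ¼)
B = -⅕ (B = -1/5 = -1*⅕ = -⅕ ≈ -0.20000)
w(R) = -1/991 (w(R) = 1/(-991) = -1/991)
(B - 1*(-8))*(-11079) - w(o(-18)) = (-⅕ - 1*(-8))*(-11079) - 1*(-1/991) = (-⅕ + 8)*(-11079) + 1/991 = (39/5)*(-11079) + 1/991 = -432081/5 + 1/991 = -428192266/4955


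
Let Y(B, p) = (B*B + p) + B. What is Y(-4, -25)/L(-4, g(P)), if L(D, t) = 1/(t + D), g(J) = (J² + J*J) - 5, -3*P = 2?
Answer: 949/9 ≈ 105.44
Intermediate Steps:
P = -⅔ (P = -⅓*2 = -⅔ ≈ -0.66667)
g(J) = -5 + 2*J² (g(J) = (J² + J²) - 5 = 2*J² - 5 = -5 + 2*J²)
L(D, t) = 1/(D + t)
Y(B, p) = B + p + B² (Y(B, p) = (B² + p) + B = (p + B²) + B = B + p + B²)
Y(-4, -25)/L(-4, g(P)) = (-4 - 25 + (-4)²)/(1/(-4 + (-5 + 2*(-⅔)²))) = (-4 - 25 + 16)/(1/(-4 + (-5 + 2*(4/9)))) = -13/(1/(-4 + (-5 + 8/9))) = -13/(1/(-4 - 37/9)) = -13/(1/(-73/9)) = -13/(-9/73) = -13*(-73/9) = 949/9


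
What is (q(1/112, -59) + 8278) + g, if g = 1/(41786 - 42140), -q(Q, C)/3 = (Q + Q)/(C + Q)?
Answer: 19361227601/2338878 ≈ 8278.0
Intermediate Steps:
q(Q, C) = -6*Q/(C + Q) (q(Q, C) = -3*(Q + Q)/(C + Q) = -3*2*Q/(C + Q) = -6*Q/(C + Q))
g = -1/354 (g = 1/(-354) = -1/354 ≈ -0.0028249)
(q(1/112, -59) + 8278) + g = (-6/(112*(-59 + 1/112)) + 8278) - 1/354 = (-6*1/112/(-59 + 1/112) + 8278) - 1/354 = (-6*1/112/(-6607/112) + 8278) - 1/354 = (-6*1/112*(-112/6607) + 8278) - 1/354 = (6/6607 + 8278) - 1/354 = 54692752/6607 - 1/354 = 19361227601/2338878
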